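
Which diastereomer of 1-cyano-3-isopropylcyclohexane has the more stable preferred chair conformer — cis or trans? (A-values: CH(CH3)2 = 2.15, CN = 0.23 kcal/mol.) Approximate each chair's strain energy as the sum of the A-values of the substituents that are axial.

cis

At 1,3 positions (parity same): cis → (e,e or a,a); trans → (a,e or e,a).
Best chair for cis: E = 0.00 kcal/mol; best chair for trans: E = 0.23 kcal/mol.
The cis isomer is lower by 0.23 kcal/mol.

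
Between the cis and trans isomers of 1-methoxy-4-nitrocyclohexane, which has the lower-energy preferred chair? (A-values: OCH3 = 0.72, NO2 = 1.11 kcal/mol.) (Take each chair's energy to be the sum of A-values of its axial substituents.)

At 1,4 positions (parity opposite): cis → (a,e or e,a); trans → (e,e or a,a).
Best chair for cis: E = 0.72 kcal/mol; best chair for trans: E = 0.00 kcal/mol.
The trans isomer is lower by 0.72 kcal/mol.

trans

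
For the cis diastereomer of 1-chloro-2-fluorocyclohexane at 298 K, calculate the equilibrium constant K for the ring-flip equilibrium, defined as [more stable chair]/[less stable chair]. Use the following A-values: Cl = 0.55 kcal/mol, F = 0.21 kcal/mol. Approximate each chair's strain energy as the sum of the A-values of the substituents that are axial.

C1 and C2 have opposite parity, so for the cis isomer the two substituents are one axial and one equatorial in each chair.
Chair I (chloro axial, fluoro equatorial): E = 0.55 kcal/mol; chair II (chloro equatorial, fluoro axial): E = 0.21 kcal/mol.
ΔG = 0.34 kcal/mol between the two chairs.
K = exp(ΔG/RT) with R = 1.987×10⁻³ kcal mol⁻¹ K⁻¹ and T = 298 K gives K ≈ 1.78.

K ≈ 1.78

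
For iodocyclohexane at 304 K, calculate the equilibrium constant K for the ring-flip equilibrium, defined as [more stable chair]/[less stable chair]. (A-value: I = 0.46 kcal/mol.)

K ≈ 2.14

One chair has the iodo group axial (E = 0.46 kcal/mol) and the other has it equatorial (E = 0).
ΔG = 0.46 kcal/mol between the two chairs.
K = exp(ΔG/RT) with R = 1.987×10⁻³ kcal mol⁻¹ K⁻¹ and T = 304 K gives K ≈ 2.14.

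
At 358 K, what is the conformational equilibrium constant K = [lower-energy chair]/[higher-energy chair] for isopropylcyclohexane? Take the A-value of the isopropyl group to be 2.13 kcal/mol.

One chair has the isopropyl group axial (E = 2.13 kcal/mol) and the other has it equatorial (E = 0).
ΔG = 2.13 kcal/mol between the two chairs.
K = exp(ΔG/RT) with R = 1.987×10⁻³ kcal mol⁻¹ K⁻¹ and T = 358 K gives K ≈ 20.

K ≈ 20.0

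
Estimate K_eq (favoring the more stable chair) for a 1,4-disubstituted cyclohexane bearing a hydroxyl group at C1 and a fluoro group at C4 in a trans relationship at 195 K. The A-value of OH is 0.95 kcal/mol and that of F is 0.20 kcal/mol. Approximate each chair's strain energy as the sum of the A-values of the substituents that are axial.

C1 and C4 have opposite parity, so for the trans isomer the two substituents are e,e in one chair and a,a in the other.
Chair I (hydroxyl axial, fluoro axial): E = 1.15 kcal/mol; chair II (hydroxyl equatorial, fluoro equatorial): E = 0.00 kcal/mol.
ΔG = 1.15 kcal/mol between the two chairs.
K = exp(ΔG/RT) with R = 1.987×10⁻³ kcal mol⁻¹ K⁻¹ and T = 195 K gives K ≈ 19.5.

K ≈ 19.5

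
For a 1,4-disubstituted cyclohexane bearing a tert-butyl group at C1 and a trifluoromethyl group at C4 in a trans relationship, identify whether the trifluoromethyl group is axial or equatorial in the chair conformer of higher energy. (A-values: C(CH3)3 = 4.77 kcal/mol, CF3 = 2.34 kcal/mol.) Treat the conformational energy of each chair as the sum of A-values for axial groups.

C1 and C4 have opposite parity, so for the trans isomer the two substituents are e,e in one chair and a,a in the other.
Chair I (tert-butyl axial, trifluoromethyl axial): E = 7.11 kcal/mol.
Chair II (tert-butyl equatorial, trifluoromethyl equatorial): E = 0.00 kcal/mol.
Chair I is the less stable (higher-energy) conformer, and in that chair the trifluoromethyl group is axial.

axial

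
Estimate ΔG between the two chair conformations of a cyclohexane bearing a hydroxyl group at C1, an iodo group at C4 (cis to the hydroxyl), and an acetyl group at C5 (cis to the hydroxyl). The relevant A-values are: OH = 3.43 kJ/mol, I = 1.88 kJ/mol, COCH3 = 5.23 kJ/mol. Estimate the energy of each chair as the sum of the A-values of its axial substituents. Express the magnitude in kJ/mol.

Chair I (hydroxyl axial, iodo equatorial, acetyl axial): E = 8.66 kJ/mol.
Chair II (hydroxyl equatorial, iodo axial, acetyl equatorial): E = 1.88 kJ/mol.
ΔE = 8.66 − 1.88 = 6.78 kJ/mol; chair II is more stable.

6.78 kJ/mol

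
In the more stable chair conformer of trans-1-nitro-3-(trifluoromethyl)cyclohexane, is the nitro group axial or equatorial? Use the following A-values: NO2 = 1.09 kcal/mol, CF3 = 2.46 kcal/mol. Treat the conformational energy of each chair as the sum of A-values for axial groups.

C1 and C3 have the same parity, so for the trans isomer the two substituents are one axial and one equatorial in each chair.
Chair I (nitro axial, trifluoromethyl equatorial): E = 1.09 kcal/mol.
Chair II (nitro equatorial, trifluoromethyl axial): E = 2.46 kcal/mol.
Chair I is the more stable (lower-energy) conformer, and in that chair the nitro group is axial.

axial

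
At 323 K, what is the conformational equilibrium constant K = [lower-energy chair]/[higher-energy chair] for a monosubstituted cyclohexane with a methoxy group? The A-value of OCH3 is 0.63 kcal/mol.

K ≈ 2.67

One chair has the methoxy group axial (E = 0.63 kcal/mol) and the other has it equatorial (E = 0).
ΔG = 0.63 kcal/mol between the two chairs.
K = exp(ΔG/RT) with R = 1.987×10⁻³ kcal mol⁻¹ K⁻¹ and T = 323 K gives K ≈ 2.67.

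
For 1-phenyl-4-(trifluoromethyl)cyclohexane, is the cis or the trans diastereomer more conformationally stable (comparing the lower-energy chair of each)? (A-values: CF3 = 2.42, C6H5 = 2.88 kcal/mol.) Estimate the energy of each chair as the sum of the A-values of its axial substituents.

trans

At 1,4 positions (parity opposite): cis → (a,e or e,a); trans → (e,e or a,a).
Best chair for cis: E = 2.42 kcal/mol; best chair for trans: E = 0.00 kcal/mol.
The trans isomer is lower by 2.42 kcal/mol.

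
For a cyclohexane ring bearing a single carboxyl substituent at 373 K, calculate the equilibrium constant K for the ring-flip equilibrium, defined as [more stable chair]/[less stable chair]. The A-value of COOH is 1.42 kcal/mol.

K ≈ 6.79

One chair has the carboxyl group axial (E = 1.42 kcal/mol) and the other has it equatorial (E = 0).
ΔG = 1.42 kcal/mol between the two chairs.
K = exp(ΔG/RT) with R = 1.987×10⁻³ kcal mol⁻¹ K⁻¹ and T = 373 K gives K ≈ 6.79.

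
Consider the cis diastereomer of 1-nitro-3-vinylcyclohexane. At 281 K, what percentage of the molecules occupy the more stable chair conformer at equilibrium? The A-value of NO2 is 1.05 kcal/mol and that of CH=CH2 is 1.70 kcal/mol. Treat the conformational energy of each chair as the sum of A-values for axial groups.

99.3%

C1 and C3 have the same parity, so for the cis isomer the two substituents are e,e in one chair and a,a in the other.
Chair I (nitro axial, vinyl axial): E = 2.75 kcal/mol; chair II (nitro equatorial, vinyl equatorial): E = 0.00 kcal/mol.
ΔG = 2.75 kcal/mol between the two chairs.
K = exp(ΔG/RT) with R = 1.987×10⁻³ kcal mol⁻¹ K⁻¹ and T = 281 K gives K ≈ 138.
Fraction in the lower-energy chair = K/(K+1) = 99.3%.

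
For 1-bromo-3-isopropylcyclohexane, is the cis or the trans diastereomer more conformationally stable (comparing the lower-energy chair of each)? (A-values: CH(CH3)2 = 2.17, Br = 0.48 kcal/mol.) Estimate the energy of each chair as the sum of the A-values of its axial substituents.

At 1,3 positions (parity same): cis → (e,e or a,a); trans → (a,e or e,a).
Best chair for cis: E = 0.00 kcal/mol; best chair for trans: E = 0.48 kcal/mol.
The cis isomer is lower by 0.48 kcal/mol.

cis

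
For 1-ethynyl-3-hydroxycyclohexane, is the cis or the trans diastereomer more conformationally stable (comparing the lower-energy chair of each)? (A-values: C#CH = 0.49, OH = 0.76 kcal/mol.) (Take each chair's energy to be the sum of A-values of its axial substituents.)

At 1,3 positions (parity same): cis → (e,e or a,a); trans → (a,e or e,a).
Best chair for cis: E = 0.00 kcal/mol; best chair for trans: E = 0.49 kcal/mol.
The cis isomer is lower by 0.49 kcal/mol.

cis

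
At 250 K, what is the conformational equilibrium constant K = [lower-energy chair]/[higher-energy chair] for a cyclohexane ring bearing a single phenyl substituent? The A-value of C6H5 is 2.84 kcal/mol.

One chair has the phenyl group axial (E = 2.84 kcal/mol) and the other has it equatorial (E = 0).
ΔG = 2.84 kcal/mol between the two chairs.
K = exp(ΔG/RT) with R = 1.987×10⁻³ kcal mol⁻¹ K⁻¹ and T = 250 K gives K ≈ 304.

K ≈ 304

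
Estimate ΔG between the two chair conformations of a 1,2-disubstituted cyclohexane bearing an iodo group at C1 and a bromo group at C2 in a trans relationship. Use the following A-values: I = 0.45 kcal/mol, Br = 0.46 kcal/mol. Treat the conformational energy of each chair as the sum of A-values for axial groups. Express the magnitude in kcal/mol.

C1 and C2 have opposite parity, so for the trans isomer the two substituents are e,e in one chair and a,a in the other.
Chair I (iodo axial, bromo axial): E = 0.91 kcal/mol.
Chair II (iodo equatorial, bromo equatorial): E = 0.00 kcal/mol.
ΔE = 0.91 − 0.00 = 0.91 kcal/mol; chair II is more stable.

0.91 kcal/mol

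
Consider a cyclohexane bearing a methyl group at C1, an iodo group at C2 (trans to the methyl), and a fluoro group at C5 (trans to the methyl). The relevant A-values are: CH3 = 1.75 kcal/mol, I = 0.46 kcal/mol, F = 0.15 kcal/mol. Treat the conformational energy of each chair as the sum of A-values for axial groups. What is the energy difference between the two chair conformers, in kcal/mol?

Chair I (methyl axial, iodo axial, fluoro equatorial): E = 2.21 kcal/mol.
Chair II (methyl equatorial, iodo equatorial, fluoro axial): E = 0.15 kcal/mol.
ΔE = 2.21 − 0.15 = 2.06 kcal/mol; chair II is more stable.

2.06 kcal/mol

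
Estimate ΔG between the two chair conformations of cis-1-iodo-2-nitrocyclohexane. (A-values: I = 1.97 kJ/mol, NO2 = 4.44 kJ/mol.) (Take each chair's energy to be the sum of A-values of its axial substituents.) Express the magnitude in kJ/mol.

2.47 kJ/mol

C1 and C2 have opposite parity, so for the cis isomer the two substituents are one axial and one equatorial in each chair.
Chair I (iodo axial, nitro equatorial): E = 1.97 kJ/mol.
Chair II (iodo equatorial, nitro axial): E = 4.44 kJ/mol.
ΔE = 4.44 − 1.97 = 2.47 kJ/mol; chair I is more stable.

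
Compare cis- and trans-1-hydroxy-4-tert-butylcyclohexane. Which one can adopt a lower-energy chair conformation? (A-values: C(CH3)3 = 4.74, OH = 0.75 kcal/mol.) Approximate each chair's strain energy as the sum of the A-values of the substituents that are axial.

trans

At 1,4 positions (parity opposite): cis → (a,e or e,a); trans → (e,e or a,a).
Best chair for cis: E = 0.75 kcal/mol; best chair for trans: E = 0.00 kcal/mol.
The trans isomer is lower by 0.75 kcal/mol.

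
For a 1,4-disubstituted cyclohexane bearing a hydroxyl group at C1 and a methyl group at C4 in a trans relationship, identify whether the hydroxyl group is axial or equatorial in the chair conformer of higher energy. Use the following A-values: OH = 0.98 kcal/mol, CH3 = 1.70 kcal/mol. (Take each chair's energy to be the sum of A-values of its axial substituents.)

C1 and C4 have opposite parity, so for the trans isomer the two substituents are e,e in one chair and a,a in the other.
Chair I (hydroxyl axial, methyl axial): E = 2.68 kcal/mol.
Chair II (hydroxyl equatorial, methyl equatorial): E = 0.00 kcal/mol.
Chair I is the less stable (higher-energy) conformer, and in that chair the hydroxyl group is axial.

axial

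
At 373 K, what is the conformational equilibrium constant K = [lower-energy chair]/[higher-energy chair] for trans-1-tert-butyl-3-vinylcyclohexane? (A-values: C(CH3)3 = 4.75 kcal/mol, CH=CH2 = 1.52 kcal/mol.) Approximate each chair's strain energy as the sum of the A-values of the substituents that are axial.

C1 and C3 have the same parity, so for the trans isomer the two substituents are one axial and one equatorial in each chair.
Chair I (tert-butyl axial, vinyl equatorial): E = 4.75 kcal/mol; chair II (tert-butyl equatorial, vinyl axial): E = 1.52 kcal/mol.
ΔG = 3.23 kcal/mol between the two chairs.
K = exp(ΔG/RT) with R = 1.987×10⁻³ kcal mol⁻¹ K⁻¹ and T = 373 K gives K ≈ 78.1.

K ≈ 78.1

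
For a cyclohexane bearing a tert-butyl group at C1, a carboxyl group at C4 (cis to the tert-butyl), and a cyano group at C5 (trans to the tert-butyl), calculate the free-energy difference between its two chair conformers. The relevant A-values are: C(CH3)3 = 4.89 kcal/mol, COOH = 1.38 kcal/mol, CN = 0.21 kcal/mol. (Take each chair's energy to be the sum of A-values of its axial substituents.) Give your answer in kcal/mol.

Chair I (tert-butyl axial, carboxyl equatorial, cyano equatorial): E = 4.89 kcal/mol.
Chair II (tert-butyl equatorial, carboxyl axial, cyano axial): E = 1.59 kcal/mol.
ΔE = 4.89 − 1.59 = 3.30 kcal/mol; chair II is more stable.

3.30 kcal/mol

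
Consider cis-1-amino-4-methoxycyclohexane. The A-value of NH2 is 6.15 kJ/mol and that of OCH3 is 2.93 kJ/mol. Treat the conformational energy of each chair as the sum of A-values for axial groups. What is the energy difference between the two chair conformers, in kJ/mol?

C1 and C4 have opposite parity, so for the cis isomer the two substituents are one axial and one equatorial in each chair.
Chair I (amino axial, methoxy equatorial): E = 6.15 kJ/mol.
Chair II (amino equatorial, methoxy axial): E = 2.93 kJ/mol.
ΔE = 6.15 − 2.93 = 3.22 kJ/mol; chair II is more stable.

3.22 kJ/mol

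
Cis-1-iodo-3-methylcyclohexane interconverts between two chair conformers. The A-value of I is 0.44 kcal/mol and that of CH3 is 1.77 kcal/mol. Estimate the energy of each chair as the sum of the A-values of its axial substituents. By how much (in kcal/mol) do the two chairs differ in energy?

C1 and C3 have the same parity, so for the cis isomer the two substituents are e,e in one chair and a,a in the other.
Chair I (iodo axial, methyl axial): E = 2.21 kcal/mol.
Chair II (iodo equatorial, methyl equatorial): E = 0.00 kcal/mol.
ΔE = 2.21 − 0.00 = 2.21 kcal/mol; chair II is more stable.

2.21 kcal/mol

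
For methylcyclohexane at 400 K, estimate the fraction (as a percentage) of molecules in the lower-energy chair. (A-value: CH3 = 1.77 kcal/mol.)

One chair has the methyl group axial (E = 1.77 kcal/mol) and the other has it equatorial (E = 0).
ΔG = 1.77 kcal/mol between the two chairs.
K = exp(ΔG/RT) with R = 1.987×10⁻³ kcal mol⁻¹ K⁻¹ and T = 400 K gives K ≈ 9.27.
Fraction in the lower-energy chair = K/(K+1) = 90.3%.

90.3%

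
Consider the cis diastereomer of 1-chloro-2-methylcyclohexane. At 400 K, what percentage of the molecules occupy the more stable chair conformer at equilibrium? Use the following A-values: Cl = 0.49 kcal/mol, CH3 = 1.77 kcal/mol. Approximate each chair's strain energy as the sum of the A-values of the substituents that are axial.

83.3%

C1 and C2 have opposite parity, so for the cis isomer the two substituents are one axial and one equatorial in each chair.
Chair I (chloro axial, methyl equatorial): E = 0.49 kcal/mol; chair II (chloro equatorial, methyl axial): E = 1.77 kcal/mol.
ΔG = 1.28 kcal/mol between the two chairs.
K = exp(ΔG/RT) with R = 1.987×10⁻³ kcal mol⁻¹ K⁻¹ and T = 400 K gives K ≈ 5.01.
Fraction in the lower-energy chair = K/(K+1) = 83.3%.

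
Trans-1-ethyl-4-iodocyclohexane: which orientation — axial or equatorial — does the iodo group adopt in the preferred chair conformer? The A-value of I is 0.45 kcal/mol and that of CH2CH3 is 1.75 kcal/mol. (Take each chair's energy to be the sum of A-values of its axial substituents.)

equatorial

C1 and C4 have opposite parity, so for the trans isomer the two substituents are e,e in one chair and a,a in the other.
Chair I (iodo axial, ethyl axial): E = 2.20 kcal/mol.
Chair II (iodo equatorial, ethyl equatorial): E = 0.00 kcal/mol.
Chair II is the more stable (lower-energy) conformer, and in that chair the iodo group is equatorial.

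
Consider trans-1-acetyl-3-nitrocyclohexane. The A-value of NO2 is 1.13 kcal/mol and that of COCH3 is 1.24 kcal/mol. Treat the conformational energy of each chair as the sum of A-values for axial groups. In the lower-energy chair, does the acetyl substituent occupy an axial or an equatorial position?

C1 and C3 have the same parity, so for the trans isomer the two substituents are one axial and one equatorial in each chair.
Chair I (nitro axial, acetyl equatorial): E = 1.13 kcal/mol.
Chair II (nitro equatorial, acetyl axial): E = 1.24 kcal/mol.
Chair I is the more stable (lower-energy) conformer, and in that chair the acetyl group is equatorial.

equatorial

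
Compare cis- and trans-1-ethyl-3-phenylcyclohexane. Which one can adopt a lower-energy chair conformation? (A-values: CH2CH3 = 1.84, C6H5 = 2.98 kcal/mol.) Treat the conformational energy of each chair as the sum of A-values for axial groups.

At 1,3 positions (parity same): cis → (e,e or a,a); trans → (a,e or e,a).
Best chair for cis: E = 0.00 kcal/mol; best chair for trans: E = 1.84 kcal/mol.
The cis isomer is lower by 1.84 kcal/mol.

cis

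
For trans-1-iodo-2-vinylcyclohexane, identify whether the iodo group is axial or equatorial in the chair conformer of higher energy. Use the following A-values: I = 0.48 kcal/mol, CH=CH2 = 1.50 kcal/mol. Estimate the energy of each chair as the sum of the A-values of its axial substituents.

axial

C1 and C2 have opposite parity, so for the trans isomer the two substituents are e,e in one chair and a,a in the other.
Chair I (iodo axial, vinyl axial): E = 1.98 kcal/mol.
Chair II (iodo equatorial, vinyl equatorial): E = 0.00 kcal/mol.
Chair I is the less stable (higher-energy) conformer, and in that chair the iodo group is axial.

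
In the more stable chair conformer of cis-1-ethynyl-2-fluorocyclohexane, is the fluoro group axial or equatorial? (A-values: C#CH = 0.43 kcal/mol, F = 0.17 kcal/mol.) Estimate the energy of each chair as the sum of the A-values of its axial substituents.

C1 and C2 have opposite parity, so for the cis isomer the two substituents are one axial and one equatorial in each chair.
Chair I (ethynyl axial, fluoro equatorial): E = 0.43 kcal/mol.
Chair II (ethynyl equatorial, fluoro axial): E = 0.17 kcal/mol.
Chair II is the more stable (lower-energy) conformer, and in that chair the fluoro group is axial.

axial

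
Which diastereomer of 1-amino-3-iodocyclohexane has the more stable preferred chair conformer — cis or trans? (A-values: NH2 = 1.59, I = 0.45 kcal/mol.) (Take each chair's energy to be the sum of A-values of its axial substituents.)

At 1,3 positions (parity same): cis → (e,e or a,a); trans → (a,e or e,a).
Best chair for cis: E = 0.00 kcal/mol; best chair for trans: E = 0.45 kcal/mol.
The cis isomer is lower by 0.45 kcal/mol.

cis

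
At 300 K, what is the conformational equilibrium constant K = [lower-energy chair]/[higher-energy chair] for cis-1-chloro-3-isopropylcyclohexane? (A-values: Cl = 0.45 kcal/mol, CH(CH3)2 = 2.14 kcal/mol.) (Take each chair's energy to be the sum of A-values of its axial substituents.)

C1 and C3 have the same parity, so for the cis isomer the two substituents are e,e in one chair and a,a in the other.
Chair I (chloro axial, isopropyl axial): E = 2.59 kcal/mol; chair II (chloro equatorial, isopropyl equatorial): E = 0.00 kcal/mol.
ΔG = 2.59 kcal/mol between the two chairs.
K = exp(ΔG/RT) with R = 1.987×10⁻³ kcal mol⁻¹ K⁻¹ and T = 300 K gives K ≈ 77.1.

K ≈ 77.1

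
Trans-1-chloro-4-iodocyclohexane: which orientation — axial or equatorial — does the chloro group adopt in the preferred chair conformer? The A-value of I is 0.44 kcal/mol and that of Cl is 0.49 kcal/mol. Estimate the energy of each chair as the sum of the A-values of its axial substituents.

C1 and C4 have opposite parity, so for the trans isomer the two substituents are e,e in one chair and a,a in the other.
Chair I (iodo axial, chloro axial): E = 0.93 kcal/mol.
Chair II (iodo equatorial, chloro equatorial): E = 0.00 kcal/mol.
Chair II is the more stable (lower-energy) conformer, and in that chair the chloro group is equatorial.

equatorial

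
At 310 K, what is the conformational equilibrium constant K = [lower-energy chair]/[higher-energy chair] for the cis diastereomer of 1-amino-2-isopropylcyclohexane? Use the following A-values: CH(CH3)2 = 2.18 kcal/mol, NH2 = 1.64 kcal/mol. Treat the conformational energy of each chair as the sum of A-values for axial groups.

C1 and C2 have opposite parity, so for the cis isomer the two substituents are one axial and one equatorial in each chair.
Chair I (isopropyl axial, amino equatorial): E = 2.18 kcal/mol; chair II (isopropyl equatorial, amino axial): E = 1.64 kcal/mol.
ΔG = 0.54 kcal/mol between the two chairs.
K = exp(ΔG/RT) with R = 1.987×10⁻³ kcal mol⁻¹ K⁻¹ and T = 310 K gives K ≈ 2.4.

K ≈ 2.40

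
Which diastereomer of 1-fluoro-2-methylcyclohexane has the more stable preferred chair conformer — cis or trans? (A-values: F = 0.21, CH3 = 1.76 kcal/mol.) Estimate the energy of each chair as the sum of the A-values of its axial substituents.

At 1,2 positions (parity opposite): cis → (a,e or e,a); trans → (e,e or a,a).
Best chair for cis: E = 0.21 kcal/mol; best chair for trans: E = 0.00 kcal/mol.
The trans isomer is lower by 0.21 kcal/mol.

trans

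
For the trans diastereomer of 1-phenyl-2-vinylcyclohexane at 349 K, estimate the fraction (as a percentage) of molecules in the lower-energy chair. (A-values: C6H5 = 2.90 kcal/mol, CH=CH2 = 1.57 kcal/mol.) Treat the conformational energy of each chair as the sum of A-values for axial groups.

99.8%

C1 and C2 have opposite parity, so for the trans isomer the two substituents are e,e in one chair and a,a in the other.
Chair I (phenyl axial, vinyl axial): E = 4.47 kcal/mol; chair II (phenyl equatorial, vinyl equatorial): E = 0.00 kcal/mol.
ΔG = 4.47 kcal/mol between the two chairs.
K = exp(ΔG/RT) with R = 1.987×10⁻³ kcal mol⁻¹ K⁻¹ and T = 349 K gives K ≈ 630.
Fraction in the lower-energy chair = K/(K+1) = 99.8%.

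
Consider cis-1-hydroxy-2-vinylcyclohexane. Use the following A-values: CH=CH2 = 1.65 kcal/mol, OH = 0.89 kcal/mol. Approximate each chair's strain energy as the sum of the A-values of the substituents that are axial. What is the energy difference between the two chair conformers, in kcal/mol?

C1 and C2 have opposite parity, so for the cis isomer the two substituents are one axial and one equatorial in each chair.
Chair I (vinyl axial, hydroxyl equatorial): E = 1.65 kcal/mol.
Chair II (vinyl equatorial, hydroxyl axial): E = 0.89 kcal/mol.
ΔE = 1.65 − 0.89 = 0.76 kcal/mol; chair II is more stable.

0.76 kcal/mol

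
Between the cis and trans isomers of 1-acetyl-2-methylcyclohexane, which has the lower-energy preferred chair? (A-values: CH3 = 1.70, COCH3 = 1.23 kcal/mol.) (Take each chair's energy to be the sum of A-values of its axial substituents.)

trans

At 1,2 positions (parity opposite): cis → (a,e or e,a); trans → (e,e or a,a).
Best chair for cis: E = 1.23 kcal/mol; best chair for trans: E = 0.00 kcal/mol.
The trans isomer is lower by 1.23 kcal/mol.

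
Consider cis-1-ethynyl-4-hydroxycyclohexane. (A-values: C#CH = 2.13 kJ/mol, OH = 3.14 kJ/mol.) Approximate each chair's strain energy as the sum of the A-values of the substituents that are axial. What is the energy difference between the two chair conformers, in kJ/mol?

1.01 kJ/mol

C1 and C4 have opposite parity, so for the cis isomer the two substituents are one axial and one equatorial in each chair.
Chair I (ethynyl axial, hydroxyl equatorial): E = 2.13 kJ/mol.
Chair II (ethynyl equatorial, hydroxyl axial): E = 3.14 kJ/mol.
ΔE = 3.14 − 2.13 = 1.01 kJ/mol; chair I is more stable.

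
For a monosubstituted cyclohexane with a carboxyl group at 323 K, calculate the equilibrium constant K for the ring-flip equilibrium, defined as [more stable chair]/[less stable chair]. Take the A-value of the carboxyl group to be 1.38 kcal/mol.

K ≈ 8.59

One chair has the carboxyl group axial (E = 1.38 kcal/mol) and the other has it equatorial (E = 0).
ΔG = 1.38 kcal/mol between the two chairs.
K = exp(ΔG/RT) with R = 1.987×10⁻³ kcal mol⁻¹ K⁻¹ and T = 323 K gives K ≈ 8.59.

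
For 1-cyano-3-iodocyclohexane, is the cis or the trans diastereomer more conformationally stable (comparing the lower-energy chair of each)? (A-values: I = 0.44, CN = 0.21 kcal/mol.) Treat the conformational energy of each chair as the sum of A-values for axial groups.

cis

At 1,3 positions (parity same): cis → (e,e or a,a); trans → (a,e or e,a).
Best chair for cis: E = 0.00 kcal/mol; best chair for trans: E = 0.21 kcal/mol.
The cis isomer is lower by 0.21 kcal/mol.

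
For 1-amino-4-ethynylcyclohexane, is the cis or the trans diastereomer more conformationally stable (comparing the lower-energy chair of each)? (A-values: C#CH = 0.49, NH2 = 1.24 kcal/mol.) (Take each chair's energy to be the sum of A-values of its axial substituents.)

trans

At 1,4 positions (parity opposite): cis → (a,e or e,a); trans → (e,e or a,a).
Best chair for cis: E = 0.49 kcal/mol; best chair for trans: E = 0.00 kcal/mol.
The trans isomer is lower by 0.49 kcal/mol.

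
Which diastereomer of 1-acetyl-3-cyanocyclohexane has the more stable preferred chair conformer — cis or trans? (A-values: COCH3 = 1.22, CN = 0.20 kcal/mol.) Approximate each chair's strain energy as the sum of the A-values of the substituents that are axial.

At 1,3 positions (parity same): cis → (e,e or a,a); trans → (a,e or e,a).
Best chair for cis: E = 0.00 kcal/mol; best chair for trans: E = 0.20 kcal/mol.
The cis isomer is lower by 0.20 kcal/mol.

cis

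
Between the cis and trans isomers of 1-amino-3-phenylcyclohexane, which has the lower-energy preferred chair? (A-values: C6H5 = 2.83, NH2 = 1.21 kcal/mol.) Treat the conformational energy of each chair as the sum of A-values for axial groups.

cis

At 1,3 positions (parity same): cis → (e,e or a,a); trans → (a,e or e,a).
Best chair for cis: E = 0.00 kcal/mol; best chair for trans: E = 1.21 kcal/mol.
The cis isomer is lower by 1.21 kcal/mol.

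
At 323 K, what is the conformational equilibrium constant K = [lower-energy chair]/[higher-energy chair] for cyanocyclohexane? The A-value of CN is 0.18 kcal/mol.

K ≈ 1.32

One chair has the cyano group axial (E = 0.18 kcal/mol) and the other has it equatorial (E = 0).
ΔG = 0.18 kcal/mol between the two chairs.
K = exp(ΔG/RT) with R = 1.987×10⁻³ kcal mol⁻¹ K⁻¹ and T = 323 K gives K ≈ 1.32.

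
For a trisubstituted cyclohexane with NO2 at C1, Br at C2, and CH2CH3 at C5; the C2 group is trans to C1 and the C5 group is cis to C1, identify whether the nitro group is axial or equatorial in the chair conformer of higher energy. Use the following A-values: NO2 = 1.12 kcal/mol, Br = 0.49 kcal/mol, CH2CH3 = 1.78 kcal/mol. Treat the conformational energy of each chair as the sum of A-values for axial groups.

Chair I (nitro axial, bromo axial, ethyl axial): E = 3.39 kcal/mol.
Chair II (nitro equatorial, bromo equatorial, ethyl equatorial): E = 0.00 kcal/mol.
Chair I is the less stable (higher-energy) conformer, and in that chair the nitro group is axial.

axial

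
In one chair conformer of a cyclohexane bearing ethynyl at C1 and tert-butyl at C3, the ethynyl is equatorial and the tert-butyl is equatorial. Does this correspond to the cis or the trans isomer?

C1 and C3 have the same parity, so their axial bonds point in the same direction.
With same-parity carbons, two substituents on the same face are both axial or both equatorial; opposite faces give one of each.
Here the groups are equatorial/equatorial → same face → cis.

cis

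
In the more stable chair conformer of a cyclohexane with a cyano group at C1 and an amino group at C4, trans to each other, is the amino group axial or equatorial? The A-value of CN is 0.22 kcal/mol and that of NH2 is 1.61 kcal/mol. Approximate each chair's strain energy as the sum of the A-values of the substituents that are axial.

equatorial

C1 and C4 have opposite parity, so for the trans isomer the two substituents are e,e in one chair and a,a in the other.
Chair I (cyano axial, amino axial): E = 1.83 kcal/mol.
Chair II (cyano equatorial, amino equatorial): E = 0.00 kcal/mol.
Chair II is the more stable (lower-energy) conformer, and in that chair the amino group is equatorial.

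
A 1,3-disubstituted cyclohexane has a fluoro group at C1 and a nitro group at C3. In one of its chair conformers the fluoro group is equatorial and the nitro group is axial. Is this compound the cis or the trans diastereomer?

C1 and C3 have the same parity, so their axial bonds point in the same direction.
With same-parity carbons, two substituents on the same face are both axial or both equatorial; opposite faces give one of each.
Here the groups are equatorial/axial → opposite face → trans.

trans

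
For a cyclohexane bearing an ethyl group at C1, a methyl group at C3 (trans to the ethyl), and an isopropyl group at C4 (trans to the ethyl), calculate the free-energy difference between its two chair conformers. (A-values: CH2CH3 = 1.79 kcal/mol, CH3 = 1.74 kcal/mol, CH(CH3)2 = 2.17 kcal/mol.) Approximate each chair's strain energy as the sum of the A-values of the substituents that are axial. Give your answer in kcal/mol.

Chair I (ethyl axial, methyl equatorial, isopropyl axial): E = 3.96 kcal/mol.
Chair II (ethyl equatorial, methyl axial, isopropyl equatorial): E = 1.74 kcal/mol.
ΔE = 3.96 − 1.74 = 2.22 kcal/mol; chair II is more stable.

2.22 kcal/mol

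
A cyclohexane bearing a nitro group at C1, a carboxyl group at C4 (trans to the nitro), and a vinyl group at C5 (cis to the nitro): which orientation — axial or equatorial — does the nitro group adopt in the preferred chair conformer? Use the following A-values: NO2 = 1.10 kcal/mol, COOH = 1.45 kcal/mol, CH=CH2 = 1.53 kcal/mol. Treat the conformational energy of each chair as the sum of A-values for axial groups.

equatorial

Chair I (nitro axial, carboxyl axial, vinyl axial): E = 4.08 kcal/mol.
Chair II (nitro equatorial, carboxyl equatorial, vinyl equatorial): E = 0.00 kcal/mol.
Chair II is the more stable (lower-energy) conformer, and in that chair the nitro group is equatorial.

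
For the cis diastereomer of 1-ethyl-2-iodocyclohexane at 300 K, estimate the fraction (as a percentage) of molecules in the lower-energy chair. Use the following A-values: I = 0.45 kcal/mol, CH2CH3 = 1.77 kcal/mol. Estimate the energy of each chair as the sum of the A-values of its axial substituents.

90.2%

C1 and C2 have opposite parity, so for the cis isomer the two substituents are one axial and one equatorial in each chair.
Chair I (iodo axial, ethyl equatorial): E = 0.45 kcal/mol; chair II (iodo equatorial, ethyl axial): E = 1.77 kcal/mol.
ΔG = 1.32 kcal/mol between the two chairs.
K = exp(ΔG/RT) with R = 1.987×10⁻³ kcal mol⁻¹ K⁻¹ and T = 300 K gives K ≈ 9.16.
Fraction in the lower-energy chair = K/(K+1) = 90.2%.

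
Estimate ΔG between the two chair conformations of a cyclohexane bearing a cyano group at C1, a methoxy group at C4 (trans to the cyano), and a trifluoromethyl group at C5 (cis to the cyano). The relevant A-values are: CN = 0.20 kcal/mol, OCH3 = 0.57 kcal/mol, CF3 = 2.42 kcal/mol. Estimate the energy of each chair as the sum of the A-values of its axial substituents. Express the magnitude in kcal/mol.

Chair I (cyano axial, methoxy axial, trifluoromethyl axial): E = 3.19 kcal/mol.
Chair II (cyano equatorial, methoxy equatorial, trifluoromethyl equatorial): E = 0.00 kcal/mol.
ΔE = 3.19 − 0.00 = 3.19 kcal/mol; chair II is more stable.

3.19 kcal/mol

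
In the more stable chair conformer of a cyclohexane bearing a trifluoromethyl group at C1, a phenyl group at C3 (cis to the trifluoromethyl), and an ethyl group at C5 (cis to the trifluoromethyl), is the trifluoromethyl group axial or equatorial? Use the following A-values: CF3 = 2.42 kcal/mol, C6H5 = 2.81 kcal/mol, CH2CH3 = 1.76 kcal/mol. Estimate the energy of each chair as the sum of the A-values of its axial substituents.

equatorial

Chair I (trifluoromethyl axial, phenyl axial, ethyl axial): E = 6.99 kcal/mol.
Chair II (trifluoromethyl equatorial, phenyl equatorial, ethyl equatorial): E = 0.00 kcal/mol.
Chair II is the more stable (lower-energy) conformer, and in that chair the trifluoromethyl group is equatorial.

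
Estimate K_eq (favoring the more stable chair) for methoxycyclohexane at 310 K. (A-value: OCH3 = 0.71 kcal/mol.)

One chair has the methoxy group axial (E = 0.71 kcal/mol) and the other has it equatorial (E = 0).
ΔG = 0.71 kcal/mol between the two chairs.
K = exp(ΔG/RT) with R = 1.987×10⁻³ kcal mol⁻¹ K⁻¹ and T = 310 K gives K ≈ 3.17.

K ≈ 3.17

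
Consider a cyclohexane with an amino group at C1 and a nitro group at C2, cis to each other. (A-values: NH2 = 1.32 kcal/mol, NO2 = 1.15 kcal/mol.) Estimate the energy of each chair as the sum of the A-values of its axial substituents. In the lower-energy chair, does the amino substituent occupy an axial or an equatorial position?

C1 and C2 have opposite parity, so for the cis isomer the two substituents are one axial and one equatorial in each chair.
Chair I (amino axial, nitro equatorial): E = 1.32 kcal/mol.
Chair II (amino equatorial, nitro axial): E = 1.15 kcal/mol.
Chair II is the more stable (lower-energy) conformer, and in that chair the amino group is equatorial.

equatorial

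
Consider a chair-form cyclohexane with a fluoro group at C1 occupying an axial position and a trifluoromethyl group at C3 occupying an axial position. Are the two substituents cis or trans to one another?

cis

C1 and C3 have the same parity, so their axial bonds point in the same direction.
With same-parity carbons, two substituents on the same face are both axial or both equatorial; opposite faces give one of each.
Here the groups are axial/axial → same face → cis.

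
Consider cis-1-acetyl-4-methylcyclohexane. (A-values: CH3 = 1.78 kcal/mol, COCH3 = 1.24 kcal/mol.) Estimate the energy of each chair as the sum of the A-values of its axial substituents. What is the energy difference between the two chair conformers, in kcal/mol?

C1 and C4 have opposite parity, so for the cis isomer the two substituents are one axial and one equatorial in each chair.
Chair I (methyl axial, acetyl equatorial): E = 1.78 kcal/mol.
Chair II (methyl equatorial, acetyl axial): E = 1.24 kcal/mol.
ΔE = 1.78 − 1.24 = 0.54 kcal/mol; chair II is more stable.

0.54 kcal/mol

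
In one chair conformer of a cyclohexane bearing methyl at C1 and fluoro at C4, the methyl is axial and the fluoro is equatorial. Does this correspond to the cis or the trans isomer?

C1 and C4 have opposite parity, so their axial bonds point in opposite directions.
With opposite-parity carbons, two substituents on the same face are one axial and one equatorial; opposite faces give both axial or both equatorial.
Here the groups are axial/equatorial → same face → cis.

cis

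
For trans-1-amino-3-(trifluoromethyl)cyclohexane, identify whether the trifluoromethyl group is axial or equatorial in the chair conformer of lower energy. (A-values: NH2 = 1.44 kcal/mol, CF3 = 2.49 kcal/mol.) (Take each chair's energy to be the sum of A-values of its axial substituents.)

equatorial

C1 and C3 have the same parity, so for the trans isomer the two substituents are one axial and one equatorial in each chair.
Chair I (amino axial, trifluoromethyl equatorial): E = 1.44 kcal/mol.
Chair II (amino equatorial, trifluoromethyl axial): E = 2.49 kcal/mol.
Chair I is the more stable (lower-energy) conformer, and in that chair the trifluoromethyl group is equatorial.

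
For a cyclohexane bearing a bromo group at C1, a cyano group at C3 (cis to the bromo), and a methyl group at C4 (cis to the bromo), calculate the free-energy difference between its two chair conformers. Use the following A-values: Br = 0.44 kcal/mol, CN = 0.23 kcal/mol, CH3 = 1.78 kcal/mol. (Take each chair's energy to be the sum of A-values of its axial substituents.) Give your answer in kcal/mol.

1.11 kcal/mol

Chair I (bromo axial, cyano axial, methyl equatorial): E = 0.67 kcal/mol.
Chair II (bromo equatorial, cyano equatorial, methyl axial): E = 1.78 kcal/mol.
ΔE = 1.78 − 0.67 = 1.11 kcal/mol; chair I is more stable.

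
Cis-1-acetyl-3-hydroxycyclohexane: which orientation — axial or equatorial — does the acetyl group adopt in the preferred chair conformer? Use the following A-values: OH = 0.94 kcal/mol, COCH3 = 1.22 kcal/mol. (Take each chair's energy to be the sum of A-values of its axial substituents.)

C1 and C3 have the same parity, so for the cis isomer the two substituents are e,e in one chair and a,a in the other.
Chair I (hydroxyl axial, acetyl axial): E = 2.16 kcal/mol.
Chair II (hydroxyl equatorial, acetyl equatorial): E = 0.00 kcal/mol.
Chair II is the more stable (lower-energy) conformer, and in that chair the acetyl group is equatorial.

equatorial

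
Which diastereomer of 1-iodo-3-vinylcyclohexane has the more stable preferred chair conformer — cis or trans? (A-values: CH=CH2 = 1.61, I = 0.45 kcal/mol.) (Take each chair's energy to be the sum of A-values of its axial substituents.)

cis

At 1,3 positions (parity same): cis → (e,e or a,a); trans → (a,e or e,a).
Best chair for cis: E = 0.00 kcal/mol; best chair for trans: E = 0.45 kcal/mol.
The cis isomer is lower by 0.45 kcal/mol.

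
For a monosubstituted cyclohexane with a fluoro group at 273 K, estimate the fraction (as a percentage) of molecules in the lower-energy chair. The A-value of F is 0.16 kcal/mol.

One chair has the fluoro group axial (E = 0.16 kcal/mol) and the other has it equatorial (E = 0).
ΔG = 0.16 kcal/mol between the two chairs.
K = exp(ΔG/RT) with R = 1.987×10⁻³ kcal mol⁻¹ K⁻¹ and T = 273 K gives K ≈ 1.34.
Fraction in the lower-energy chair = K/(K+1) = 57.3%.

57.3%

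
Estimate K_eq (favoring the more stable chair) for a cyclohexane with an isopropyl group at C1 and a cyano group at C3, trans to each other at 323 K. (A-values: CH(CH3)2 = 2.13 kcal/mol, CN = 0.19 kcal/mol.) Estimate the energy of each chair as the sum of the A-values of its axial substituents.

C1 and C3 have the same parity, so for the trans isomer the two substituents are one axial and one equatorial in each chair.
Chair I (isopropyl axial, cyano equatorial): E = 2.13 kcal/mol; chair II (isopropyl equatorial, cyano axial): E = 0.19 kcal/mol.
ΔG = 1.94 kcal/mol between the two chairs.
K = exp(ΔG/RT) with R = 1.987×10⁻³ kcal mol⁻¹ K⁻¹ and T = 323 K gives K ≈ 20.5.

K ≈ 20.5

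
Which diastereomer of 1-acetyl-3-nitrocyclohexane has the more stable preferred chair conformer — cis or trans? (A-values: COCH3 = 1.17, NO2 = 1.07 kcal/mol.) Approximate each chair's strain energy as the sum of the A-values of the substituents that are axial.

cis

At 1,3 positions (parity same): cis → (e,e or a,a); trans → (a,e or e,a).
Best chair for cis: E = 0.00 kcal/mol; best chair for trans: E = 1.07 kcal/mol.
The cis isomer is lower by 1.07 kcal/mol.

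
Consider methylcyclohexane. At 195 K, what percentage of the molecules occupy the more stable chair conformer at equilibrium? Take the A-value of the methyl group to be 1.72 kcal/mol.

One chair has the methyl group axial (E = 1.72 kcal/mol) and the other has it equatorial (E = 0).
ΔG = 1.72 kcal/mol between the two chairs.
K = exp(ΔG/RT) with R = 1.987×10⁻³ kcal mol⁻¹ K⁻¹ and T = 195 K gives K ≈ 84.7.
Fraction in the lower-energy chair = K/(K+1) = 98.8%.

98.8%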